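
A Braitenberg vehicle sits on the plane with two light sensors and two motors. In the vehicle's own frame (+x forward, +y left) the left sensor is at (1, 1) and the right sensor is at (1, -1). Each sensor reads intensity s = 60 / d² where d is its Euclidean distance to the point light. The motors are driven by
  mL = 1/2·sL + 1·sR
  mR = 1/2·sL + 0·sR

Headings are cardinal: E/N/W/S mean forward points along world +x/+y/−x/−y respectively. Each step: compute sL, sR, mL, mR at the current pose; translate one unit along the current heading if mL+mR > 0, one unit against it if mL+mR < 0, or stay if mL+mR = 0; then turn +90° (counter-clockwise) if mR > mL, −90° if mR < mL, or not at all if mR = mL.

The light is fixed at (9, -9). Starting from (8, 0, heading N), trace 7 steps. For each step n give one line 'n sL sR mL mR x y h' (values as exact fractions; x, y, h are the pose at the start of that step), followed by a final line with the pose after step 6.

0 15/26 3/5 231/260 15/52 8 0 N
1 60/121 20/27 3230/3267 30/121 8 1 E
2 30/41 30/41 45/41 15/41 9 1 S
3 12/13 60/101 1386/1313 6/13 9 0 W
4 15/26 3/5 231/260 15/52 8 0 N
5 60/121 20/27 3230/3267 30/121 8 1 E
6 30/41 30/41 45/41 15/41 9 1 S
final 9 0 W

n=0: pose=(8,0,N); sL=15/26, sR=3/5; mL=231/260, mR=15/52; mL+mR=153/130 → advance +1; mR−mL=-3/5 → turn -1·90°
n=1: pose=(8,1,E); sL=60/121, sR=20/27; mL=3230/3267, mR=30/121; mL+mR=4040/3267 → advance +1; mR−mL=-20/27 → turn -1·90°
n=2: pose=(9,1,S); sL=30/41, sR=30/41; mL=45/41, mR=15/41; mL+mR=60/41 → advance +1; mR−mL=-30/41 → turn -1·90°
n=3: pose=(9,0,W); sL=12/13, sR=60/101; mL=1386/1313, mR=6/13; mL+mR=1992/1313 → advance +1; mR−mL=-60/101 → turn -1·90°
n=4: pose=(8,0,N); sL=15/26, sR=3/5; mL=231/260, mR=15/52; mL+mR=153/130 → advance +1; mR−mL=-3/5 → turn -1·90°
n=5: pose=(8,1,E); sL=60/121, sR=20/27; mL=3230/3267, mR=30/121; mL+mR=4040/3267 → advance +1; mR−mL=-20/27 → turn -1·90°
n=6: pose=(9,1,S); sL=30/41, sR=30/41; mL=45/41, mR=15/41; mL+mR=60/41 → advance +1; mR−mL=-30/41 → turn -1·90°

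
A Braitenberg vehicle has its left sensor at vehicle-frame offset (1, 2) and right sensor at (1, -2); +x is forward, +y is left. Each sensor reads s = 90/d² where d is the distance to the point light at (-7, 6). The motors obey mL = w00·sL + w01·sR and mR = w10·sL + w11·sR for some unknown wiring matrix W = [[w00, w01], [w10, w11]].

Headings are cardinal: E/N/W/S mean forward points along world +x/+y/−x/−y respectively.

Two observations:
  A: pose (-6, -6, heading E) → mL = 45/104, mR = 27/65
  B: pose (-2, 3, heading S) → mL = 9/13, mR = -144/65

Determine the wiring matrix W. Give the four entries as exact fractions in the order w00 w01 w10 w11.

obs A: pose=(-6,-6,E) → sL=45/52, sR=9/20, mL=45/104, mR=27/65
obs B: pose=(-2,3,S) → sL=18/13, sR=18/5, mL=9/13, mR=-144/65
sensor matrix S = [[45/52, 9/20], [18/13, 18/5]]; det S = 162/65
solve [mL_A; mL_B] = S·[w00; w01] and [mR_A; mR_B] = S·[w10; w11]:
  w00 = 1/2, w01 = 0, w10 = 1, w11 = -1

1/2 0 1 -1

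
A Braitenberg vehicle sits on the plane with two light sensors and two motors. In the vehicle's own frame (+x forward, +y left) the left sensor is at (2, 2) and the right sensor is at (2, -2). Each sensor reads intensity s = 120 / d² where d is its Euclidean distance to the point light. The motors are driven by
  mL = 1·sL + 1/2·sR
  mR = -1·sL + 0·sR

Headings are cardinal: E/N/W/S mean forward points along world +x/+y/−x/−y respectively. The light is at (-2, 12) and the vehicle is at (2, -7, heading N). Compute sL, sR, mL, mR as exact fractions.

left sensor world pos  = (0, -5); dL² = 293
right sensor world pos = (4, -5); dR² = 325
sL = 120/293 = 120/293
sR = 120/325 = 24/65
mL = 1·sL + 1/2·sR = 11316/19045
mR = -1·sL + 0·sR = -120/293

120/293 24/65 11316/19045 -120/293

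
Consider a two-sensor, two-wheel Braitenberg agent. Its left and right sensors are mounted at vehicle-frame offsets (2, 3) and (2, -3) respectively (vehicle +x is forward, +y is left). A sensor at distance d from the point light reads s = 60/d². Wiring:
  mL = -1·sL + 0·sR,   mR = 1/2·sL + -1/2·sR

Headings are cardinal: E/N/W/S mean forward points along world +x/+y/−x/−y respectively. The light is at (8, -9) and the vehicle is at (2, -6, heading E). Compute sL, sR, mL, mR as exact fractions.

left sensor world pos  = (4, -3); dL² = 52
right sensor world pos = (4, -9); dR² = 16
sL = 60/52 = 15/13
sR = 60/16 = 15/4
mL = -1·sL + 0·sR = -15/13
mR = 1/2·sL + -1/2·sR = -135/104

15/13 15/4 -15/13 -135/104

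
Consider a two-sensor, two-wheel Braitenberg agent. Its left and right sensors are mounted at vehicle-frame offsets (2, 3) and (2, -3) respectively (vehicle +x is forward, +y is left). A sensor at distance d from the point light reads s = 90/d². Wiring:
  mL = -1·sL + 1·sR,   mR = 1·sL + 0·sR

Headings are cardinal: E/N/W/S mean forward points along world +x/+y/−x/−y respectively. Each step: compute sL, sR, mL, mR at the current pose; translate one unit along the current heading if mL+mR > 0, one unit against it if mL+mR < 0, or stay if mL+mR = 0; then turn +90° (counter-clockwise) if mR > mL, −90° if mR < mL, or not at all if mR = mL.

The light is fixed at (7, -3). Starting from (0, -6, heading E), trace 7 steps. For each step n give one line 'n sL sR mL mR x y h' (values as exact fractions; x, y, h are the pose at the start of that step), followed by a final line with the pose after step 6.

0 18/5 90/61 -648/305 18/5 0 -6 E
1 45/41 9 324/41 45/41 1 -6 N
2 90/17 90/41 -2160/697 90/17 1 -5 E
3 45/32 45/2 675/32 45/32 2 -5 N
4 90/13 18/5 -216/65 90/13 2 -4 E
5 9/5 45 216/5 9/5 3 -4 N
6 90/13 90/13 0 90/13 3 -3 E
final 4 -3 N

n=0: pose=(0,-6,E); sL=18/5, sR=90/61; mL=-648/305, mR=18/5; mL+mR=90/61 → advance +1; mR−mL=1746/305 → turn +1·90°
n=1: pose=(1,-6,N); sL=45/41, sR=9; mL=324/41, mR=45/41; mL+mR=9 → advance +1; mR−mL=-279/41 → turn -1·90°
n=2: pose=(1,-5,E); sL=90/17, sR=90/41; mL=-2160/697, mR=90/17; mL+mR=90/41 → advance +1; mR−mL=5850/697 → turn +1·90°
n=3: pose=(2,-5,N); sL=45/32, sR=45/2; mL=675/32, mR=45/32; mL+mR=45/2 → advance +1; mR−mL=-315/16 → turn -1·90°
n=4: pose=(2,-4,E); sL=90/13, sR=18/5; mL=-216/65, mR=90/13; mL+mR=18/5 → advance +1; mR−mL=666/65 → turn +1·90°
n=5: pose=(3,-4,N); sL=9/5, sR=45; mL=216/5, mR=9/5; mL+mR=45 → advance +1; mR−mL=-207/5 → turn -1·90°
n=6: pose=(3,-3,E); sL=90/13, sR=90/13; mL=0, mR=90/13; mL+mR=90/13 → advance +1; mR−mL=90/13 → turn +1·90°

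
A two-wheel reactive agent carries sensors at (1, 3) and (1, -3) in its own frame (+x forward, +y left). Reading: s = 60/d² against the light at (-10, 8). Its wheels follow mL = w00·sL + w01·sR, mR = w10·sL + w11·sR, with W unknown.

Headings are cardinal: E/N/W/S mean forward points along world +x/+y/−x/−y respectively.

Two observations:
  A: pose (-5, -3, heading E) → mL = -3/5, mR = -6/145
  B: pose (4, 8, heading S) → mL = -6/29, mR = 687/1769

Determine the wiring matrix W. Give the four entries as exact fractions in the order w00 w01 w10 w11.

-1 0 -1/2 1

obs A: pose=(-5,-3,E) → sL=3/5, sR=15/58, mL=-3/5, mR=-6/145
obs B: pose=(4,8,S) → sL=6/29, sR=30/61, mL=-6/29, mR=687/1769
sensor matrix S = [[3/5, 15/58], [6/29, 30/61]]; det S = 12393/51301
solve [mL_A; mL_B] = S·[w00; w01] and [mR_A; mR_B] = S·[w10; w11]:
  w00 = -1, w01 = 0, w10 = -1/2, w11 = 1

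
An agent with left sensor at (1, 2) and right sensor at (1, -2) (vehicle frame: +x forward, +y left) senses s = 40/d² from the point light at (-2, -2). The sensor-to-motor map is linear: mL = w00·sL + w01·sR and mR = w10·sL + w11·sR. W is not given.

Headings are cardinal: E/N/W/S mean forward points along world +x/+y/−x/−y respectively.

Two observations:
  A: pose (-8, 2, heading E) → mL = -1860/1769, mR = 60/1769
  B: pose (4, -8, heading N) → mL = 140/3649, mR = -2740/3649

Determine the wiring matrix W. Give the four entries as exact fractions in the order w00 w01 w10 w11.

1/2 -1 -1 1/2

obs A: pose=(-8,2,E) → sL=40/61, sR=40/29, mL=-1860/1769, mR=60/1769
obs B: pose=(4,-8,N) → sL=40/41, sR=40/89, mL=140/3649, mR=-2740/3649
sensor matrix S = [[40/61, 40/29], [40/41, 40/89]]; det S = -6784000/6455081
solve [mL_A; mL_B] = S·[w00; w01] and [mR_A; mR_B] = S·[w10; w11]:
  w00 = 1/2, w01 = -1, w10 = -1, w11 = 1/2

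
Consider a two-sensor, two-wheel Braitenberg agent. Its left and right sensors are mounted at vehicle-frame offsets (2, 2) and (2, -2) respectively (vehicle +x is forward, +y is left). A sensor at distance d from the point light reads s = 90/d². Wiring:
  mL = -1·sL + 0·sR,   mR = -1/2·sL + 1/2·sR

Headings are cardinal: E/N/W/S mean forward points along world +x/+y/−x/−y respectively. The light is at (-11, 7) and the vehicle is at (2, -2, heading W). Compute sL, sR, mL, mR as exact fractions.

45/121 9/17 -45/121 162/2057

left sensor world pos  = (0, -4); dL² = 242
right sensor world pos = (0, 0); dR² = 170
sL = 90/242 = 45/121
sR = 90/170 = 9/17
mL = -1·sL + 0·sR = -45/121
mR = -1/2·sL + 1/2·sR = 162/2057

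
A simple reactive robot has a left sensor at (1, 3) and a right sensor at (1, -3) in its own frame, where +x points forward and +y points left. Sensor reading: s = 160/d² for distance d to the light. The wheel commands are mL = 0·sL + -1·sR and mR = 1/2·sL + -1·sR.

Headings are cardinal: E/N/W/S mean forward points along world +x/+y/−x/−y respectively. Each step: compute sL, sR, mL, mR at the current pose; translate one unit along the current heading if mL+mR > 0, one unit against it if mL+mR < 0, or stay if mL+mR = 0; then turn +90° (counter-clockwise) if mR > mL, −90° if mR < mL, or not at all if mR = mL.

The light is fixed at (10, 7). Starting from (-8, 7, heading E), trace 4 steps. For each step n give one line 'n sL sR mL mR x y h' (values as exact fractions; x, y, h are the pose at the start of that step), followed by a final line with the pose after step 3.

0 80/149 80/149 -80/149 -40/149 -8 7 E
1 32/97 160/257 -160/257 -11408/24929 -9 7 N
2 5/13 40/101 -40/101 -535/2626 -9 6 W
3 160/229 32/89 -32/89 -208/20381 -8 6 S
final -8 7 E

n=0: pose=(-8,7,E); sL=80/149, sR=80/149; mL=-80/149, mR=-40/149; mL+mR=-120/149 → advance -1; mR−mL=40/149 → turn +1·90°
n=1: pose=(-9,7,N); sL=32/97, sR=160/257; mL=-160/257, mR=-11408/24929; mL+mR=-26928/24929 → advance -1; mR−mL=16/97 → turn +1·90°
n=2: pose=(-9,6,W); sL=5/13, sR=40/101; mL=-40/101, mR=-535/2626; mL+mR=-1575/2626 → advance -1; mR−mL=5/26 → turn +1·90°
n=3: pose=(-8,6,S); sL=160/229, sR=32/89; mL=-32/89, mR=-208/20381; mL+mR=-7536/20381 → advance -1; mR−mL=80/229 → turn +1·90°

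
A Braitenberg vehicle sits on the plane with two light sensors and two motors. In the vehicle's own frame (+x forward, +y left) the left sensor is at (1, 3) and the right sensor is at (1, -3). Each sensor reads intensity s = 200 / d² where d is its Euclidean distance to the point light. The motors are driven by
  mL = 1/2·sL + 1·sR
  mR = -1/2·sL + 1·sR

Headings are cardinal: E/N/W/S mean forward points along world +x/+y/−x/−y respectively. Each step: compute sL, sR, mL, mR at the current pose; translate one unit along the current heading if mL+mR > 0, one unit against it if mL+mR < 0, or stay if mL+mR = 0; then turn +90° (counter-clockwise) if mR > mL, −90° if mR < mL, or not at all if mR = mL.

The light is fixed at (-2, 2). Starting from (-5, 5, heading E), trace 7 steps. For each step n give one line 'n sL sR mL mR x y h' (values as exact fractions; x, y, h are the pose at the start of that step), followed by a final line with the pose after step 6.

0 5 50 105/2 95/2 -5 5 E
1 40 200/29 780/29 -380/29 -4 5 S
2 20 100/17 270/17 -70/17 -4 4 W
3 40/9 200/9 220/9 20 -5 4 N
4 5 50 105/2 95/2 -5 5 E
5 40 200/29 780/29 -380/29 -4 5 S
6 20 100/17 270/17 -70/17 -4 4 W
final -5 4 N

n=0: pose=(-5,5,E); sL=5, sR=50; mL=105/2, mR=95/2; mL+mR=100 → advance +1; mR−mL=-5 → turn -1·90°
n=1: pose=(-4,5,S); sL=40, sR=200/29; mL=780/29, mR=-380/29; mL+mR=400/29 → advance +1; mR−mL=-40 → turn -1·90°
n=2: pose=(-4,4,W); sL=20, sR=100/17; mL=270/17, mR=-70/17; mL+mR=200/17 → advance +1; mR−mL=-20 → turn -1·90°
n=3: pose=(-5,4,N); sL=40/9, sR=200/9; mL=220/9, mR=20; mL+mR=400/9 → advance +1; mR−mL=-40/9 → turn -1·90°
n=4: pose=(-5,5,E); sL=5, sR=50; mL=105/2, mR=95/2; mL+mR=100 → advance +1; mR−mL=-5 → turn -1·90°
n=5: pose=(-4,5,S); sL=40, sR=200/29; mL=780/29, mR=-380/29; mL+mR=400/29 → advance +1; mR−mL=-40 → turn -1·90°
n=6: pose=(-4,4,W); sL=20, sR=100/17; mL=270/17, mR=-70/17; mL+mR=200/17 → advance +1; mR−mL=-20 → turn -1·90°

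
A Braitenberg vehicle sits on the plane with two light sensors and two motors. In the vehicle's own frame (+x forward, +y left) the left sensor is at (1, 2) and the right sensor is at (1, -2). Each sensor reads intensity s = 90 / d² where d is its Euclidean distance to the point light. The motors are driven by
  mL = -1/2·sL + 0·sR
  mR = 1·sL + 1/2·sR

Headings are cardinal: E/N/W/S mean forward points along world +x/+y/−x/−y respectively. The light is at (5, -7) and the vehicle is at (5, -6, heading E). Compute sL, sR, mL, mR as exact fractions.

9 45 -9/2 63/2

left sensor world pos  = (6, -4); dL² = 10
right sensor world pos = (6, -8); dR² = 2
sL = 90/10 = 9
sR = 90/2 = 45
mL = -1/2·sL + 0·sR = -9/2
mR = 1·sL + 1/2·sR = 63/2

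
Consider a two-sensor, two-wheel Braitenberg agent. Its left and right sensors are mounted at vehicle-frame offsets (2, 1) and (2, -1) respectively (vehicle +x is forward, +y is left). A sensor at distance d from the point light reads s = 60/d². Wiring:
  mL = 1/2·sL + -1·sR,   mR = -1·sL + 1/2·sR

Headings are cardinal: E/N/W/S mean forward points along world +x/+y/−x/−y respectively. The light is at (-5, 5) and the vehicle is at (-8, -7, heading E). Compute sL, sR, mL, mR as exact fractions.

30/61 6/17 -111/1037 -327/1037

left sensor world pos  = (-6, -6); dL² = 122
right sensor world pos = (-6, -8); dR² = 170
sL = 60/122 = 30/61
sR = 60/170 = 6/17
mL = 1/2·sL + -1·sR = -111/1037
mR = -1·sL + 1/2·sR = -327/1037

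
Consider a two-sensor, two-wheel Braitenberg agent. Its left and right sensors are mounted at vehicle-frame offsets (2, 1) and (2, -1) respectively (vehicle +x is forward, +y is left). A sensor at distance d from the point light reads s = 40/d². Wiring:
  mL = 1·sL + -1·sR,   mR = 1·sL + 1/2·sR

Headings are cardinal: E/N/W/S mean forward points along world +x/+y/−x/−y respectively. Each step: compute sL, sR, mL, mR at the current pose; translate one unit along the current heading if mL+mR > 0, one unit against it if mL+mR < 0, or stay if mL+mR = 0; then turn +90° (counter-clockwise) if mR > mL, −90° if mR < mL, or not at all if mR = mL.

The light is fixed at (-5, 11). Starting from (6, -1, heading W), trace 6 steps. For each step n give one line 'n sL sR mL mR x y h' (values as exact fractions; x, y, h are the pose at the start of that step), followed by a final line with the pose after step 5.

n=0: pose=(6,-1,W); sL=4/25, sR=20/101; mL=-96/2525, mR=654/2525; mL+mR=558/2525 → advance +1; mR−mL=30/101 → turn +1·90°
n=1: pose=(5,-1,S); sL=40/317, sR=40/277; mL=-1600/87809, mR=17420/87809; mL+mR=15820/87809 → advance +1; mR−mL=60/277 → turn +1·90°
n=2: pose=(5,-2,E); sL=5/36, sR=2/17; mL=13/612, mR=121/612; mL+mR=67/306 → advance +1; mR−mL=3/17 → turn +1·90°
n=3: pose=(6,-2,N); sL=40/221, sR=8/53; mL=352/11713, mR=3004/11713; mL+mR=3356/11713 → advance +1; mR−mL=12/53 → turn +1·90°
n=4: pose=(6,-1,W); sL=4/25, sR=20/101; mL=-96/2525, mR=654/2525; mL+mR=558/2525 → advance +1; mR−mL=30/101 → turn +1·90°
n=5: pose=(5,-1,S); sL=40/317, sR=40/277; mL=-1600/87809, mR=17420/87809; mL+mR=15820/87809 → advance +1; mR−mL=60/277 → turn +1·90°

0 4/25 20/101 -96/2525 654/2525 6 -1 W
1 40/317 40/277 -1600/87809 17420/87809 5 -1 S
2 5/36 2/17 13/612 121/612 5 -2 E
3 40/221 8/53 352/11713 3004/11713 6 -2 N
4 4/25 20/101 -96/2525 654/2525 6 -1 W
5 40/317 40/277 -1600/87809 17420/87809 5 -1 S
final 5 -2 E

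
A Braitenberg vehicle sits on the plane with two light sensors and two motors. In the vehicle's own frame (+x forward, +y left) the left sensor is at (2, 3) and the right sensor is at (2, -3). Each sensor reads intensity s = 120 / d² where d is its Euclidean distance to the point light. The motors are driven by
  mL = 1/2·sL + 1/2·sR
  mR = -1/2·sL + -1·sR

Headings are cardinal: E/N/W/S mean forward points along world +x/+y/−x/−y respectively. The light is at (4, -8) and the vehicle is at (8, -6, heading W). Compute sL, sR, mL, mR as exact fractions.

left sensor world pos  = (6, -9); dL² = 5
right sensor world pos = (6, -3); dR² = 29
sL = 120/5 = 24
sR = 120/29 = 120/29
mL = 1/2·sL + 1/2·sR = 408/29
mR = -1/2·sL + -1·sR = -468/29

24 120/29 408/29 -468/29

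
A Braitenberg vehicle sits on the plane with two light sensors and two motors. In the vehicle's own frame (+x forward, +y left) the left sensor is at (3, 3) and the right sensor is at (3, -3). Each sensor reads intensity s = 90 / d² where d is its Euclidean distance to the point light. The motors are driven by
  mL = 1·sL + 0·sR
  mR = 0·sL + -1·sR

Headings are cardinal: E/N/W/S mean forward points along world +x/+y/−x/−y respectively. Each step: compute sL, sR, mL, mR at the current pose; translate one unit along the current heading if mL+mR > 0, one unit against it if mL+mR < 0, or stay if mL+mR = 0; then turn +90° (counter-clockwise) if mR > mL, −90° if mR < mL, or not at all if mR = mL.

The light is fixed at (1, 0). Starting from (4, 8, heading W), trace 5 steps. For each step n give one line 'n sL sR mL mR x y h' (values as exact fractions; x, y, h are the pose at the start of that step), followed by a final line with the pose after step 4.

n=0: pose=(4,8,W); sL=18/5, sR=90/121; mL=18/5, mR=-90/121; mL+mR=1728/605 → advance +1; mR−mL=-2628/605 → turn -1·90°
n=1: pose=(3,8,N); sL=45/61, sR=45/73; mL=45/61, mR=-45/73; mL+mR=540/4453 → advance +1; mR−mL=-6030/4453 → turn -1·90°
n=2: pose=(3,9,E); sL=90/169, sR=90/61; mL=90/169, mR=-90/61; mL+mR=-9720/10309 → advance -1; mR−mL=-20700/10309 → turn -1·90°
n=3: pose=(2,9,S); sL=45/26, sR=9/4; mL=45/26, mR=-9/4; mL+mR=-27/52 → advance -1; mR−mL=-207/52 → turn -1·90°
n=4: pose=(2,10,W); sL=90/53, sR=90/173; mL=90/53, mR=-90/173; mL+mR=10800/9169 → advance +1; mR−mL=-20340/9169 → turn -1·90°

0 18/5 90/121 18/5 -90/121 4 8 W
1 45/61 45/73 45/61 -45/73 3 8 N
2 90/169 90/61 90/169 -90/61 3 9 E
3 45/26 9/4 45/26 -9/4 2 9 S
4 90/53 90/173 90/53 -90/173 2 10 W
final 1 10 N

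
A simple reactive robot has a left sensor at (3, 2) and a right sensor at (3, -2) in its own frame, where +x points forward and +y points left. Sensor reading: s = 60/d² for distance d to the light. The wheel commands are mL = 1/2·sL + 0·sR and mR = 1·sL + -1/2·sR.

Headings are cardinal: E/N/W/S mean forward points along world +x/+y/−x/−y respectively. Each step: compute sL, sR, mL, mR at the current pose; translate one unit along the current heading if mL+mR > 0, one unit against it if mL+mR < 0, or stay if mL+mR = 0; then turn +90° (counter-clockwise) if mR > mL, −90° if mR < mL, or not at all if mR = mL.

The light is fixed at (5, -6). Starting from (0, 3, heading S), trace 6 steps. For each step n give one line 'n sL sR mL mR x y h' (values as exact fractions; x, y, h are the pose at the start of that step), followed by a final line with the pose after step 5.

n=0: pose=(0,3,S); sL=4/3, sR=12/17; mL=2/3, mR=50/51; mL+mR=28/17 → advance +1; mR−mL=16/51 → turn +1·90°
n=1: pose=(0,2,E); sL=15/26, sR=3/2; mL=15/52, mR=-9/52; mL+mR=3/26 → advance +1; mR−mL=-6/13 → turn -1·90°
n=2: pose=(1,2,S); sL=60/29, sR=60/61; mL=30/29, mR=2790/1769; mL+mR=4620/1769 → advance +1; mR−mL=960/1769 → turn +1·90°
n=3: pose=(1,1,E); sL=30/41, sR=30/13; mL=15/41, mR=-225/533; mL+mR=-30/533 → advance -1; mR−mL=-420/533 → turn -1·90°
n=4: pose=(0,1,S); sL=12/5, sR=12/13; mL=6/5, mR=126/65; mL+mR=204/65 → advance +1; mR−mL=48/65 → turn +1·90°
n=5: pose=(0,0,E); sL=15/17, sR=3; mL=15/34, mR=-21/34; mL+mR=-3/17 → advance -1; mR−mL=-18/17 → turn -1·90°

0 4/3 12/17 2/3 50/51 0 3 S
1 15/26 3/2 15/52 -9/52 0 2 E
2 60/29 60/61 30/29 2790/1769 1 2 S
3 30/41 30/13 15/41 -225/533 1 1 E
4 12/5 12/13 6/5 126/65 0 1 S
5 15/17 3 15/34 -21/34 0 0 E
final -1 0 S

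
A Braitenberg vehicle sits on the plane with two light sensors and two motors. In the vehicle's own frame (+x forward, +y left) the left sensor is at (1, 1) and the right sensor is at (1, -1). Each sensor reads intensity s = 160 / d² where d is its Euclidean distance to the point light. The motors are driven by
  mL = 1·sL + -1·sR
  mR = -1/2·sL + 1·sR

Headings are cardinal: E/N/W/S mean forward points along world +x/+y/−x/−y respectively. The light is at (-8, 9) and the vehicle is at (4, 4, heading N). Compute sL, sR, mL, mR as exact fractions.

160/137 32/37 1536/5069 1424/5069

left sensor world pos  = (3, 5); dL² = 137
right sensor world pos = (5, 5); dR² = 185
sL = 160/137 = 160/137
sR = 160/185 = 32/37
mL = 1·sL + -1·sR = 1536/5069
mR = -1/2·sL + 1·sR = 1424/5069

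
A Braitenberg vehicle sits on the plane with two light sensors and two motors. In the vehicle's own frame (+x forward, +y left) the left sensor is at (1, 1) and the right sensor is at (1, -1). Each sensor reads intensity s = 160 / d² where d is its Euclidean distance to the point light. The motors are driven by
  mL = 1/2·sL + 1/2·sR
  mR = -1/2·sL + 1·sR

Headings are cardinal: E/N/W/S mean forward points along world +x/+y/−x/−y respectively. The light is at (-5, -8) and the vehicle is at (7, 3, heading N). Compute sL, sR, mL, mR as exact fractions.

left sensor world pos  = (6, 4); dL² = 265
right sensor world pos = (8, 4); dR² = 313
sL = 160/265 = 32/53
sR = 160/313 = 160/313
mL = 1/2·sL + 1/2·sR = 9248/16589
mR = -1/2·sL + 1·sR = 3472/16589

32/53 160/313 9248/16589 3472/16589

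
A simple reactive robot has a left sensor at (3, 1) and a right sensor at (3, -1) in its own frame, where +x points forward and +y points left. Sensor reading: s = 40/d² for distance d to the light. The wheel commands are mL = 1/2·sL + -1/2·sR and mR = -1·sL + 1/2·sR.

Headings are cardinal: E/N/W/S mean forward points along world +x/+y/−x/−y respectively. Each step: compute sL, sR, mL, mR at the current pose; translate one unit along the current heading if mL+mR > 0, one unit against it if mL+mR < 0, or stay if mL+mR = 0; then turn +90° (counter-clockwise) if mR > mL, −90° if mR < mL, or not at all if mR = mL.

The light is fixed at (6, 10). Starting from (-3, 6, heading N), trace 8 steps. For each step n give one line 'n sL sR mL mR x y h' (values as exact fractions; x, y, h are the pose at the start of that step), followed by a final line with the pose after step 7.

n=0: pose=(-3,6,N); sL=40/101, sR=8/13; mL=-144/1313, mR=-116/1313; mL+mR=-20/101 → advance -1; mR−mL=28/1313 → turn +1·90°
n=1: pose=(-3,5,W); sL=2/9, sR=1/4; mL=-1/72, mR=-7/72; mL+mR=-1/9 → advance -1; mR−mL=-1/12 → turn -1·90°
n=2: pose=(-2,5,N); sL=8/17, sR=40/53; mL=-128/901, mR=-84/901; mL+mR=-4/17 → advance -1; mR−mL=44/901 → turn +1·90°
n=3: pose=(-2,4,W); sL=4/17, sR=20/73; mL=-24/1241, mR=-122/1241; mL+mR=-2/17 → advance -1; mR−mL=-98/1241 → turn -1·90°
n=4: pose=(-1,4,N); sL=40/73, sR=8/9; mL=-112/657, mR=-68/657; mL+mR=-20/73 → advance -1; mR−mL=44/657 → turn +1·90°
n=5: pose=(-1,3,W); sL=10/41, sR=5/17; mL=-35/1394, mR=-135/1394; mL+mR=-5/41 → advance -1; mR−mL=-50/697 → turn -1·90°
n=6: pose=(0,3,N); sL=8/13, sR=40/41; mL=-96/533, mR=-68/533; mL+mR=-4/13 → advance -1; mR−mL=28/533 → turn +1·90°
n=7: pose=(0,2,W); sL=20/81, sR=4/13; mL=-32/1053, mR=-98/1053; mL+mR=-10/81 → advance -1; mR−mL=-22/351 → turn -1·90°

0 40/101 8/13 -144/1313 -116/1313 -3 6 N
1 2/9 1/4 -1/72 -7/72 -3 5 W
2 8/17 40/53 -128/901 -84/901 -2 5 N
3 4/17 20/73 -24/1241 -122/1241 -2 4 W
4 40/73 8/9 -112/657 -68/657 -1 4 N
5 10/41 5/17 -35/1394 -135/1394 -1 3 W
6 8/13 40/41 -96/533 -68/533 0 3 N
7 20/81 4/13 -32/1053 -98/1053 0 2 W
final 1 2 N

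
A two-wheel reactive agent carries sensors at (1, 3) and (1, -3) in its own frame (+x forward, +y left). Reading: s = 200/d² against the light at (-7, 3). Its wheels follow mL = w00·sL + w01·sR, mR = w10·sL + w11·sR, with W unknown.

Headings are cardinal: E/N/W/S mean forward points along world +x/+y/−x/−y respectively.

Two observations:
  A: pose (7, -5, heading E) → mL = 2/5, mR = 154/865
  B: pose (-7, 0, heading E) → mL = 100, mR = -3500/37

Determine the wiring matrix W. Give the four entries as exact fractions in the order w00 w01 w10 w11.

obs A: pose=(7,-5,E) → sL=4/5, sR=100/173, mL=2/5, mR=154/865
obs B: pose=(-7,0,E) → sL=200, sR=200/37, mL=100, mR=-3500/37
sensor matrix S = [[4/5, 100/173], [200, 200/37]]; det S = -712320/6401
solve [mL_A; mL_B] = S·[w00; w01] and [mR_A; mR_B] = S·[w10; w11]:
  w00 = 1/2, w01 = 0, w10 = -1/2, w11 = 1

1/2 0 -1/2 1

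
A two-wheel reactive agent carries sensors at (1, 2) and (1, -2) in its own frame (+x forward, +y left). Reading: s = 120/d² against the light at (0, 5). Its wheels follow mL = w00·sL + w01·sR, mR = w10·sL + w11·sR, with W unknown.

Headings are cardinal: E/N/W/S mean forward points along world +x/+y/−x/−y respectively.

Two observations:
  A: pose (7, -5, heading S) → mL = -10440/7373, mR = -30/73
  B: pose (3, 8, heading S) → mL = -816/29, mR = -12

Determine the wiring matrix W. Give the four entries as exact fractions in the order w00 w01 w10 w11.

-1 -1 0 -1/2

obs A: pose=(7,-5,S) → sL=60/101, sR=60/73, mL=-10440/7373, mR=-30/73
obs B: pose=(3,8,S) → sL=120/29, sR=24, mL=-816/29, mR=-12
sensor matrix S = [[60/101, 60/73], [120/29, 24]]; det S = 2321280/213817
solve [mL_A; mL_B] = S·[w00; w01] and [mR_A; mR_B] = S·[w10; w11]:
  w00 = -1, w01 = -1, w10 = 0, w11 = -1/2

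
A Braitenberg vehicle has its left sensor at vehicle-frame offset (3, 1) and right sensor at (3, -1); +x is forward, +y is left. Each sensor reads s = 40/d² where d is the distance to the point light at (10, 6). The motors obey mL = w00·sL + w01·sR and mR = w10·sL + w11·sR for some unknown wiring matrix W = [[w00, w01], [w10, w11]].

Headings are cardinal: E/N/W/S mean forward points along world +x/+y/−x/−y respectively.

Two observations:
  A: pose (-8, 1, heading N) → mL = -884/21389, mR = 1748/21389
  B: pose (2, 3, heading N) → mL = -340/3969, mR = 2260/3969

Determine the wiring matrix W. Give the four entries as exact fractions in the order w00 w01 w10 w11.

-1 1/2 -1/2 1

obs A: pose=(-8,1,N) → sL=8/73, sR=40/293, mL=-884/21389, mR=1748/21389
obs B: pose=(2,3,N) → sL=40/81, sR=40/49, mL=-340/3969, mR=2260/3969
sensor matrix S = [[8/73, 40/293], [40/81, 40/49]]; det S = 1871360/84892941
solve [mL_A; mL_B] = S·[w00; w01] and [mR_A; mR_B] = S·[w10; w11]:
  w00 = -1, w01 = 1/2, w10 = -1/2, w11 = 1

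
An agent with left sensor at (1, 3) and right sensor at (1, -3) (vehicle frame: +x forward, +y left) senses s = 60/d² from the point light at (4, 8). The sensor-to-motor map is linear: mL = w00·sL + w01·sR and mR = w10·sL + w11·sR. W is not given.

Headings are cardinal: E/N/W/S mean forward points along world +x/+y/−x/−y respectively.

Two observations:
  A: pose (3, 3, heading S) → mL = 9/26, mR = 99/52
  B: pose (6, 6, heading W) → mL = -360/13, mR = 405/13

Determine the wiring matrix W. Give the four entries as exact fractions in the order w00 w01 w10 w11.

obs A: pose=(3,3,S) → sL=3/2, sR=15/13, mL=9/26, mR=99/52
obs B: pose=(6,6,W) → sL=30/13, sR=30, mL=-360/13, mR=405/13
sensor matrix S = [[3/2, 15/13], [30/13, 30]]; det S = 7155/169
solve [mL_A; mL_B] = S·[w00; w01] and [mR_A; mR_B] = S·[w10; w11]:
  w00 = 1, w01 = -1, w10 = 1/2, w11 = 1

1 -1 1/2 1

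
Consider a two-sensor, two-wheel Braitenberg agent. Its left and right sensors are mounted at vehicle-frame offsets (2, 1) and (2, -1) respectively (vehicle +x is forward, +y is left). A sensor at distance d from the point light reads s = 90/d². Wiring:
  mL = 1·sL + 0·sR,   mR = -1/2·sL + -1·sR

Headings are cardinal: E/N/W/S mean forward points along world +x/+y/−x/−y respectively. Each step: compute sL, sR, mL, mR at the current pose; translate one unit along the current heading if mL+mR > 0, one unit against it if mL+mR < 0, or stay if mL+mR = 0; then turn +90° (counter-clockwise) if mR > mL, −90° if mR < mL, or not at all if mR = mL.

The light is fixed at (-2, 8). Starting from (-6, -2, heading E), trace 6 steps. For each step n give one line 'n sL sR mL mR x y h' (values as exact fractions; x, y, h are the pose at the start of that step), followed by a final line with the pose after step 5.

n=0: pose=(-6,-2,E); sL=18/17, sR=18/25; mL=18/17, mR=-531/425; mL+mR=-81/425 → advance -1; mR−mL=-981/425 → turn -1·90°
n=1: pose=(-7,-2,S); sL=9/16, sR=1/2; mL=9/16, mR=-25/32; mL+mR=-7/32 → advance -1; mR−mL=-43/32 → turn -1·90°
n=2: pose=(-7,-1,W); sL=90/149, sR=90/113; mL=90/149, mR=-18495/16837; mL+mR=-8325/16837 → advance -1; mR−mL=-28665/16837 → turn -1·90°
n=3: pose=(-6,-1,N); sL=45/37, sR=45/29; mL=45/37, mR=-4635/2146; mL+mR=-2025/2146 → advance -1; mR−mL=-7245/2146 → turn -1·90°
n=4: pose=(-6,-2,E); sL=18/17, sR=18/25; mL=18/17, mR=-531/425; mL+mR=-81/425 → advance -1; mR−mL=-981/425 → turn -1·90°
n=5: pose=(-7,-2,S); sL=9/16, sR=1/2; mL=9/16, mR=-25/32; mL+mR=-7/32 → advance -1; mR−mL=-43/32 → turn -1·90°

0 18/17 18/25 18/17 -531/425 -6 -2 E
1 9/16 1/2 9/16 -25/32 -7 -2 S
2 90/149 90/113 90/149 -18495/16837 -7 -1 W
3 45/37 45/29 45/37 -4635/2146 -6 -1 N
4 18/17 18/25 18/17 -531/425 -6 -2 E
5 9/16 1/2 9/16 -25/32 -7 -2 S
final -7 -1 W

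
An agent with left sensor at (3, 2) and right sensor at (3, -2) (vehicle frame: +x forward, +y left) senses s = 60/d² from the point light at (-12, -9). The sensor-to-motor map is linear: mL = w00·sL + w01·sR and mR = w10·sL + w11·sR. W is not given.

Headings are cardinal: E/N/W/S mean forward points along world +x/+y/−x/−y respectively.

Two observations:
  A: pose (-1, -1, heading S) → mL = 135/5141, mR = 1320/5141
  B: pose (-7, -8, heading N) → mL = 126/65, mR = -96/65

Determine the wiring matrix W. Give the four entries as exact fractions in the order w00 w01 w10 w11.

1 -1/2 -1 1

obs A: pose=(-1,-1,S) → sL=30/97, sR=30/53, mL=135/5141, mR=1320/5141
obs B: pose=(-7,-8,N) → sL=12/5, sR=12/13, mL=126/65, mR=-96/65
sensor matrix S = [[30/97, 30/53], [12/5, 12/13]]; det S = -71712/66833
solve [mL_A; mL_B] = S·[w00; w01] and [mR_A; mR_B] = S·[w10; w11]:
  w00 = 1, w01 = -1/2, w10 = -1, w11 = 1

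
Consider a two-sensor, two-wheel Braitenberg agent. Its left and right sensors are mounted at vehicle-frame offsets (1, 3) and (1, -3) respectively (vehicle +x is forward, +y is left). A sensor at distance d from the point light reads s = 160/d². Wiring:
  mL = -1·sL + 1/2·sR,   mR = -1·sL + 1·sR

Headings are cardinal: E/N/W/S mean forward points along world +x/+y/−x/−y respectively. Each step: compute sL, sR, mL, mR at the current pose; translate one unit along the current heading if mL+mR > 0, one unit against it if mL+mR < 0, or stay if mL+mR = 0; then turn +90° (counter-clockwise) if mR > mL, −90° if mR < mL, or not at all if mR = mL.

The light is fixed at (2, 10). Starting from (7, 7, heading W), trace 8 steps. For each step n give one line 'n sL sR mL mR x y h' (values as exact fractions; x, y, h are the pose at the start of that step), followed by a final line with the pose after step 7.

0 40/13 10 25/13 90/13 7 7 W
1 32/13 160/17 496/221 1536/221 6 7 S
2 80/13 80/37 -2440/481 -1920/481 6 6 E
3 160/9 32/9 -16 -128/9 5 6 N
4 40/17 20 130/17 300/17 5 5 W
5 160/61 160/37 -1040/2257 3840/2257 4 5 S
6 80/9 16/9 -8 -64/9 4 4 E
7 160/29 160/41 -4240/1189 -1920/1189 3 4 N
final 3 3 W

n=0: pose=(7,7,W); sL=40/13, sR=10; mL=25/13, mR=90/13; mL+mR=115/13 → advance +1; mR−mL=5 → turn +1·90°
n=1: pose=(6,7,S); sL=32/13, sR=160/17; mL=496/221, mR=1536/221; mL+mR=2032/221 → advance +1; mR−mL=80/17 → turn +1·90°
n=2: pose=(6,6,E); sL=80/13, sR=80/37; mL=-2440/481, mR=-1920/481; mL+mR=-4360/481 → advance -1; mR−mL=40/37 → turn +1·90°
n=3: pose=(5,6,N); sL=160/9, sR=32/9; mL=-16, mR=-128/9; mL+mR=-272/9 → advance -1; mR−mL=16/9 → turn +1·90°
n=4: pose=(5,5,W); sL=40/17, sR=20; mL=130/17, mR=300/17; mL+mR=430/17 → advance +1; mR−mL=10 → turn +1·90°
n=5: pose=(4,5,S); sL=160/61, sR=160/37; mL=-1040/2257, mR=3840/2257; mL+mR=2800/2257 → advance +1; mR−mL=80/37 → turn +1·90°
n=6: pose=(4,4,E); sL=80/9, sR=16/9; mL=-8, mR=-64/9; mL+mR=-136/9 → advance -1; mR−mL=8/9 → turn +1·90°
n=7: pose=(3,4,N); sL=160/29, sR=160/41; mL=-4240/1189, mR=-1920/1189; mL+mR=-6160/1189 → advance -1; mR−mL=80/41 → turn +1·90°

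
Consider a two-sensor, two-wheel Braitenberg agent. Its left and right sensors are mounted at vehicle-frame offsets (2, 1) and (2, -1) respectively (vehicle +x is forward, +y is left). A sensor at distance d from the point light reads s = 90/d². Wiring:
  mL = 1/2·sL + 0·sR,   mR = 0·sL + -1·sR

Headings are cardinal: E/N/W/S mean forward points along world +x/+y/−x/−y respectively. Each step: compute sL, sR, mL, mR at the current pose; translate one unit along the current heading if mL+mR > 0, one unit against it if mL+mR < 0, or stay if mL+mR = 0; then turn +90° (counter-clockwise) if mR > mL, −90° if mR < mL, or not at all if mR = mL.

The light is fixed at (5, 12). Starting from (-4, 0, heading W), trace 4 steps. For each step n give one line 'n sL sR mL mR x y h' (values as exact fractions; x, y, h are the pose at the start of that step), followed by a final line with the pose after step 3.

0 9/29 45/121 9/58 -45/121 -4 0 W
1 90/181 90/149 45/181 -90/149 -3 0 N
2 1/2 45/116 1/4 -45/116 -3 -1 E
3 90/289 18/65 45/289 -18/65 -4 -1 S
final -4 0 W

n=0: pose=(-4,0,W); sL=9/29, sR=45/121; mL=9/58, mR=-45/121; mL+mR=-1521/7018 → advance -1; mR−mL=-3699/7018 → turn -1·90°
n=1: pose=(-3,0,N); sL=90/181, sR=90/149; mL=45/181, mR=-90/149; mL+mR=-9585/26969 → advance -1; mR−mL=-22995/26969 → turn -1·90°
n=2: pose=(-3,-1,E); sL=1/2, sR=45/116; mL=1/4, mR=-45/116; mL+mR=-4/29 → advance -1; mR−mL=-37/58 → turn -1·90°
n=3: pose=(-4,-1,S); sL=90/289, sR=18/65; mL=45/289, mR=-18/65; mL+mR=-2277/18785 → advance -1; mR−mL=-8127/18785 → turn -1·90°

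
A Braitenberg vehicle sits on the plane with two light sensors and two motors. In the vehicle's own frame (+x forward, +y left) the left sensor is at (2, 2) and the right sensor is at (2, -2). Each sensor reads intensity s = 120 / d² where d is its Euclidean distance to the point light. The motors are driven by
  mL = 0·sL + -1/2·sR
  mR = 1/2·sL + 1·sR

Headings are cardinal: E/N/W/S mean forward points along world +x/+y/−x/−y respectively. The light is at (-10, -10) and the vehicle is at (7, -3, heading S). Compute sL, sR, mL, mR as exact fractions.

60/193 12/25 -6/25 3066/4825

left sensor world pos  = (9, -5); dL² = 386
right sensor world pos = (5, -5); dR² = 250
sL = 120/386 = 60/193
sR = 120/250 = 12/25
mL = 0·sL + -1/2·sR = -6/25
mR = 1/2·sL + 1·sR = 3066/4825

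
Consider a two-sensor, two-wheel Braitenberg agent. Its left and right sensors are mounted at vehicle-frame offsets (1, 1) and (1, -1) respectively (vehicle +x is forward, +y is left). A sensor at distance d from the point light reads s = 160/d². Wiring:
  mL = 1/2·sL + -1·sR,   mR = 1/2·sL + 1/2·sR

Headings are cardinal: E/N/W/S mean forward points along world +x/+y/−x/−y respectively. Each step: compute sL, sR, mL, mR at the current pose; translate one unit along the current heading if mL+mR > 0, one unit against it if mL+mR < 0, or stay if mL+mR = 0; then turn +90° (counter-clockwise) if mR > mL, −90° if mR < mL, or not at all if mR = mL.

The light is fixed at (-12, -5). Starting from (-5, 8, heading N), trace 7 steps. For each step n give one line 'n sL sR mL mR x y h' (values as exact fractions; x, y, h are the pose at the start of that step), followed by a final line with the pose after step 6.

0 20/29 8/13 -102/377 246/377 -5 8 N
1 32/41 160/261 -2384/10701 7456/10701 -5 9 W
2 80/109 80/97 -4840/10573 8240/10573 -6 9 S
3 32/49 160/193 -4752/9457 7008/9457 -6 8 E
4 20/29 8/13 -102/377 246/377 -5 8 N
5 32/41 160/261 -2384/10701 7456/10701 -5 9 W
6 80/109 80/97 -4840/10573 8240/10573 -6 9 S
final -6 8 E

n=0: pose=(-5,8,N); sL=20/29, sR=8/13; mL=-102/377, mR=246/377; mL+mR=144/377 → advance +1; mR−mL=12/13 → turn +1·90°
n=1: pose=(-5,9,W); sL=32/41, sR=160/261; mL=-2384/10701, mR=7456/10701; mL+mR=5072/10701 → advance +1; mR−mL=80/87 → turn +1·90°
n=2: pose=(-6,9,S); sL=80/109, sR=80/97; mL=-4840/10573, mR=8240/10573; mL+mR=3400/10573 → advance +1; mR−mL=120/97 → turn +1·90°
n=3: pose=(-6,8,E); sL=32/49, sR=160/193; mL=-4752/9457, mR=7008/9457; mL+mR=2256/9457 → advance +1; mR−mL=240/193 → turn +1·90°
n=4: pose=(-5,8,N); sL=20/29, sR=8/13; mL=-102/377, mR=246/377; mL+mR=144/377 → advance +1; mR−mL=12/13 → turn +1·90°
n=5: pose=(-5,9,W); sL=32/41, sR=160/261; mL=-2384/10701, mR=7456/10701; mL+mR=5072/10701 → advance +1; mR−mL=80/87 → turn +1·90°
n=6: pose=(-6,9,S); sL=80/109, sR=80/97; mL=-4840/10573, mR=8240/10573; mL+mR=3400/10573 → advance +1; mR−mL=120/97 → turn +1·90°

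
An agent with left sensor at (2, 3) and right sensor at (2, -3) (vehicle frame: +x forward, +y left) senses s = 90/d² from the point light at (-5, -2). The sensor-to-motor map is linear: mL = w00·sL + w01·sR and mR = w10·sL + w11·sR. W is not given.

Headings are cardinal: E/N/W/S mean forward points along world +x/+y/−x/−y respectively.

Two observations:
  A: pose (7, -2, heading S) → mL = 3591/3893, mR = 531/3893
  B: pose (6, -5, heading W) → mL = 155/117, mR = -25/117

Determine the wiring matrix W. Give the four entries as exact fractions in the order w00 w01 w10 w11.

obs A: pose=(7,-2,S) → sL=90/229, sR=18/17, mL=3591/3893, mR=531/3893
obs B: pose=(6,-5,W) → sL=10/13, sR=10/9, mL=155/117, mR=-25/117
sensor matrix S = [[90/229, 18/17], [10/13, 10/9]]; det S = -19120/50609
solve [mL_A; mL_B] = S·[w00; w01] and [mR_A; mR_B] = S·[w10; w11]:
  w00 = 1, w01 = 1/2, w10 = -1, w11 = 1/2

1 1/2 -1 1/2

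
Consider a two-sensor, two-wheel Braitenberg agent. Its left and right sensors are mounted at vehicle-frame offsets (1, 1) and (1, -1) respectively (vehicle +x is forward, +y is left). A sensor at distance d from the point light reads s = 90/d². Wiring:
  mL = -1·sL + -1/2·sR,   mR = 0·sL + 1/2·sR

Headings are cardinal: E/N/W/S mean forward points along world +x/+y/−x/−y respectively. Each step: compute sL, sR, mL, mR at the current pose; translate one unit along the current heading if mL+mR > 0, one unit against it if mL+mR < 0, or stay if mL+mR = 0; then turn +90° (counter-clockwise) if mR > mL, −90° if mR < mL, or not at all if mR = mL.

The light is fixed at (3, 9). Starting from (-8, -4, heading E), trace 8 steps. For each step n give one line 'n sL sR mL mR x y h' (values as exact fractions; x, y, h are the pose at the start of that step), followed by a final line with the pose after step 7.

0 45/122 45/148 -9405/18056 45/296 -8 -4 E
1 90/313 18/53 -7587/16589 9/53 -9 -4 N
2 45/197 45/169 -24075/66586 45/338 -9 -5 W
3 18/65 10/41 -1063/2665 5/41 -8 -5 S
4 45/122 45/148 -9405/18056 45/296 -8 -4 E
5 90/313 18/53 -7587/16589 9/53 -9 -4 N
6 45/197 45/169 -24075/66586 45/338 -9 -5 W
7 18/65 10/41 -1063/2665 5/41 -8 -5 S
final -8 -4 E

n=0: pose=(-8,-4,E); sL=45/122, sR=45/148; mL=-9405/18056, mR=45/296; mL+mR=-45/122 → advance -1; mR−mL=6075/9028 → turn +1·90°
n=1: pose=(-9,-4,N); sL=90/313, sR=18/53; mL=-7587/16589, mR=9/53; mL+mR=-90/313 → advance -1; mR−mL=10404/16589 → turn +1·90°
n=2: pose=(-9,-5,W); sL=45/197, sR=45/169; mL=-24075/66586, mR=45/338; mL+mR=-45/197 → advance -1; mR−mL=16470/33293 → turn +1·90°
n=3: pose=(-8,-5,S); sL=18/65, sR=10/41; mL=-1063/2665, mR=5/41; mL+mR=-18/65 → advance -1; mR−mL=1388/2665 → turn +1·90°
n=4: pose=(-8,-4,E); sL=45/122, sR=45/148; mL=-9405/18056, mR=45/296; mL+mR=-45/122 → advance -1; mR−mL=6075/9028 → turn +1·90°
n=5: pose=(-9,-4,N); sL=90/313, sR=18/53; mL=-7587/16589, mR=9/53; mL+mR=-90/313 → advance -1; mR−mL=10404/16589 → turn +1·90°
n=6: pose=(-9,-5,W); sL=45/197, sR=45/169; mL=-24075/66586, mR=45/338; mL+mR=-45/197 → advance -1; mR−mL=16470/33293 → turn +1·90°
n=7: pose=(-8,-5,S); sL=18/65, sR=10/41; mL=-1063/2665, mR=5/41; mL+mR=-18/65 → advance -1; mR−mL=1388/2665 → turn +1·90°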